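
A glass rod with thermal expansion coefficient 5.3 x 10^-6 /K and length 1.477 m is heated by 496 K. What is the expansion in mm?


Thermal expansion formula: dL = alpha * L0 * dT
  dL = (5.3 x 10^-6) * 1.477 * 496 = 0.00388274 m
Convert to mm: 0.00388274 * 1000 = 3.8827 mm

3.8827 mm


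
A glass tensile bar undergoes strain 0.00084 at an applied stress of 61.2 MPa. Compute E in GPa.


Young's modulus: E = stress / strain
  E = 61.2 MPa / 0.00084 = 72857.14 MPa
Convert to GPa: 72857.14 / 1000 = 72.86 GPa

72.86 GPa


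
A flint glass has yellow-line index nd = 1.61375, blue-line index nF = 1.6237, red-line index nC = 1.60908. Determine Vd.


Abbe number formula: Vd = (nd - 1) / (nF - nC)
  nd - 1 = 1.61375 - 1 = 0.61375
  nF - nC = 1.6237 - 1.60908 = 0.01462
  Vd = 0.61375 / 0.01462 = 41.98

41.98


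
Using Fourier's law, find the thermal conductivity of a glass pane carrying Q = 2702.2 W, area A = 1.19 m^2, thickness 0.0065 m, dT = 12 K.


Fourier's law rearranged: k = Q * t / (A * dT)
  Numerator = 2702.2 * 0.0065 = 17.5643
  Denominator = 1.19 * 12 = 14.28
  k = 17.5643 / 14.28 = 1.23 W/mK

1.23 W/mK


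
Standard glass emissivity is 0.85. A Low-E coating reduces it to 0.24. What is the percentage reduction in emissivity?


Percentage reduction = (1 - coated/uncoated) * 100
  Ratio = 0.24 / 0.85 = 0.2824
  Reduction = (1 - 0.2824) * 100 = 71.8%

71.8%


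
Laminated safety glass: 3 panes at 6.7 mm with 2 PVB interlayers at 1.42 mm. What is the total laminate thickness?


Total thickness = glass contribution + PVB contribution
  Glass: 3 * 6.7 = 20.1 mm
  PVB: 2 * 1.42 = 2.84 mm
  Total = 20.1 + 2.84 = 22.94 mm

22.94 mm


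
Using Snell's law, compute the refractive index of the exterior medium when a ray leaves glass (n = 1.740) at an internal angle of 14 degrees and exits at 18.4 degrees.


Apply Snell's law: n1 * sin(theta1) = n2 * sin(theta2)
  n2 = n1 * sin(theta1) / sin(theta2)
  sin(14) = 0.241922
  sin(18.4) = 0.315649
  n2 = 1.740 * 0.241922 / 0.315649 = 1.3336

1.3336


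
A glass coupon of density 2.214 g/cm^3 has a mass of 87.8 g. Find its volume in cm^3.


Rearrange rho = m / V:
  V = m / rho
  V = 87.8 / 2.214 = 39.657 cm^3

39.657 cm^3


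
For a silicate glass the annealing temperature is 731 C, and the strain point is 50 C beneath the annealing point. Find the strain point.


Strain point = annealing point - difference:
  T_strain = 731 - 50 = 681 C

681 C


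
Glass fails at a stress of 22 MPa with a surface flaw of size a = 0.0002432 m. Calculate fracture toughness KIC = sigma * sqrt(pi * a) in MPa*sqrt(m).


Fracture toughness: KIC = sigma * sqrt(pi * a)
  pi * a = pi * 0.0002432 = 0.000764035
  sqrt(pi * a) = 0.027641
  KIC = 22 * 0.027641 = 0.608 MPa*sqrt(m)

0.608 MPa*sqrt(m)


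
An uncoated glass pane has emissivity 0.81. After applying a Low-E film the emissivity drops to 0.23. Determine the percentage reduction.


Percentage reduction = (1 - coated/uncoated) * 100
  Ratio = 0.23 / 0.81 = 0.284
  Reduction = (1 - 0.284) * 100 = 71.6%

71.6%


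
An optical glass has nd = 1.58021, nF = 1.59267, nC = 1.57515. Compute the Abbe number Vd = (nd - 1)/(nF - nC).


Abbe number formula: Vd = (nd - 1) / (nF - nC)
  nd - 1 = 1.58021 - 1 = 0.58021
  nF - nC = 1.59267 - 1.57515 = 0.01752
  Vd = 0.58021 / 0.01752 = 33.12

33.12


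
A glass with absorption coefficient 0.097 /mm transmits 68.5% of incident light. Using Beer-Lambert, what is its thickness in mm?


Rearrange T = exp(-alpha * thickness):
  thickness = -ln(T) / alpha
  T = 68.5/100 = 0.685
  ln(T) = -0.37834
  -ln(T) = 0.37834
  thickness = 0.37834 / 0.097 = 3.9 mm

3.9 mm


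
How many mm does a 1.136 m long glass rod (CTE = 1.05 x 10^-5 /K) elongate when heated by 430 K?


Thermal expansion formula: dL = alpha * L0 * dT
  dL = (1.05 x 10^-5) * 1.136 * 430 = 0.00512904 m
Convert to mm: 0.00512904 * 1000 = 5.129 mm

5.129 mm


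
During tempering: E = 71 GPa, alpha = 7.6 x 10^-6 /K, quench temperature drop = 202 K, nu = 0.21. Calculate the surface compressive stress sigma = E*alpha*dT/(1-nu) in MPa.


Tempering stress: sigma = E * alpha * dT / (1 - nu)
  E (MPa) = 71 * 1000 = 71000
  Numerator = 71000 * (7.6 x 10^-6) * 202 = 108.9992
  Denominator = 1 - 0.21 = 0.79
  sigma = 108.9992 / 0.79 = 138.0 MPa

138.0 MPa


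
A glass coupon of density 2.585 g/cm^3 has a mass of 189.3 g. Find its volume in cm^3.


Rearrange rho = m / V:
  V = m / rho
  V = 189.3 / 2.585 = 73.23 cm^3

73.23 cm^3


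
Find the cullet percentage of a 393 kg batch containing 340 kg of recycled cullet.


Cullet ratio = (cullet mass / total batch mass) * 100
  Ratio = 340 / 393 * 100 = 86.51%

86.51%


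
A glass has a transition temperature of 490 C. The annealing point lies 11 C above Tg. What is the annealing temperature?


The annealing temperature is Tg plus the offset:
  T_anneal = 490 + 11 = 501 C

501 C


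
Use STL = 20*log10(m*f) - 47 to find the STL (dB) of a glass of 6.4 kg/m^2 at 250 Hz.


Mass law: STL = 20 * log10(m * f) - 47
  m * f = 6.4 * 250 = 1600
  log10(1600) = 3.20412
  STL = 20 * 3.20412 - 47 = 64.0824 - 47 = 17.1 dB

17.1 dB


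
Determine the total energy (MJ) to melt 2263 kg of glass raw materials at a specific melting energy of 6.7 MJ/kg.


Total energy = mass * specific energy
  E = 2263 * 6.7 = 15162.1 MJ

15162.1 MJ


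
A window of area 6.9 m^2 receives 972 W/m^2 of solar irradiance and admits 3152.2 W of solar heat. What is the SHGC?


Rearrange Q = Area * SHGC * Irradiance:
  SHGC = Q / (Area * Irradiance)
  SHGC = 3152.2 / (6.9 * 972) = 0.47

0.47


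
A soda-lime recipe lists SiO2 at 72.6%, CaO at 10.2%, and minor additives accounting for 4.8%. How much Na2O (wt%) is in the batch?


Pieces sum to 100%:
  Na2O = 100 - (SiO2 + CaO + others)
  Na2O = 100 - (72.6 + 10.2 + 4.8) = 12.4%

12.4%


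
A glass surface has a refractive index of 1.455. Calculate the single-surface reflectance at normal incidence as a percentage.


Fresnel reflectance at normal incidence:
  R = ((n - 1)/(n + 1))^2
  (n - 1)/(n + 1) = (1.455 - 1)/(1.455 + 1) = 0.185336
  R = 0.185336^2 = 0.0343494
  R(%) = 0.0343494 * 100 = 3.435%

3.435%


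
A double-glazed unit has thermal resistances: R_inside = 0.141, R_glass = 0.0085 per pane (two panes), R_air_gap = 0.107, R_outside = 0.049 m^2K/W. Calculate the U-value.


Total thermal resistance (series):
  R_total = R_in + R_glass + R_air + R_glass + R_out
  R_total = 0.141 + 0.0085 + 0.107 + 0.0085 + 0.049 = 0.314 m^2K/W
U-value = 1 / R_total = 1 / 0.314 = 3.185 W/m^2K

3.185 W/m^2K


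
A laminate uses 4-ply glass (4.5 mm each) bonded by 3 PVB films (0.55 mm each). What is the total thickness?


Total thickness = glass contribution + PVB contribution
  Glass: 4 * 4.5 = 18.0 mm
  PVB: 3 * 0.55 = 1.65 mm
  Total = 18.0 + 1.65 = 19.65 mm

19.65 mm


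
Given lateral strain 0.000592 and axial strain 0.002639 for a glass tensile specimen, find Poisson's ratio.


Poisson's ratio: nu = lateral strain / axial strain
  nu = 0.000592 / 0.002639 = 0.2243

0.2243


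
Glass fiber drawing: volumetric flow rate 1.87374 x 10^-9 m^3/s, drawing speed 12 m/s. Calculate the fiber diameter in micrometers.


Cross-sectional area from continuity:
  A = Q / v = 1.87374 x 10^-9 / 12 = 1.56145 x 10^-10 m^2
Diameter from circular cross-section:
  d = sqrt(4A / pi) * 10^6 (m -> um)
  d = sqrt(4 * 1.56145 x 10^-10 / pi) * 10^6 = 14.1 um

14.1 um


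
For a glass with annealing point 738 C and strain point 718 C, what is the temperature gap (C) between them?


Gap = T_anneal - T_strain:
  gap = 738 - 718 = 20 C

20 C


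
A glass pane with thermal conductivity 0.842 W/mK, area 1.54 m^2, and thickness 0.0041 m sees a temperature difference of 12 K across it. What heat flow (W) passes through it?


Fourier's law: Q = k * A * dT / t
  Q = 0.842 * 1.54 * 12 / 0.0041
  Q = 15.56016 / 0.0041 = 3795.2 W

3795.2 W


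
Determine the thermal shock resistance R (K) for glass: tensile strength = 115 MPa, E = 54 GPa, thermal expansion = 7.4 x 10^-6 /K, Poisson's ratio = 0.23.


Thermal shock resistance: R = sigma * (1 - nu) / (E * alpha)
  Numerator = 115 * (1 - 0.23) = 88.55
  Denominator = 54 * 1000 * (7.4 x 10^-6) = 0.3996
  R = 88.55 / 0.3996 = 221.6 K

221.6 K


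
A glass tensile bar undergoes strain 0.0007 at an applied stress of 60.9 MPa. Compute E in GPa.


Young's modulus: E = stress / strain
  E = 60.9 MPa / 0.0007 = 87000 MPa
Convert to GPa: 87000 / 1000 = 87.0 GPa

87.0 GPa


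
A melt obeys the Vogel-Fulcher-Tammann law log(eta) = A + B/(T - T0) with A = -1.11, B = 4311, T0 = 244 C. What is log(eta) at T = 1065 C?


VFT equation: log(eta) = A + B / (T - T0)
  T - T0 = 1065 - 244 = 821
  B / (T - T0) = 4311 / 821 = 5.251
  log(eta) = -1.11 + 5.251 = 4.141

4.141


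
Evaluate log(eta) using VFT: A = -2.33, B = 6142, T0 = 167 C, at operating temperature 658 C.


VFT equation: log(eta) = A + B / (T - T0)
  T - T0 = 658 - 167 = 491
  B / (T - T0) = 6142 / 491 = 12.509
  log(eta) = -2.33 + 12.509 = 10.179

10.179


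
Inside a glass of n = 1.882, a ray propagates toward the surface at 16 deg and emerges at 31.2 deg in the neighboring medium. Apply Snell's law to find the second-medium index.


Apply Snell's law: n1 * sin(theta1) = n2 * sin(theta2)
  n2 = n1 * sin(theta1) / sin(theta2)
  sin(16) = 0.275637
  sin(31.2) = 0.518027
  n2 = 1.882 * 0.275637 / 0.518027 = 1.0014

1.0014


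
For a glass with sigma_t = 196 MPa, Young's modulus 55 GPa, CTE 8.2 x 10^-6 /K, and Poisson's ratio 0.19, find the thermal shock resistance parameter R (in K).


Thermal shock resistance: R = sigma * (1 - nu) / (E * alpha)
  Numerator = 196 * (1 - 0.19) = 158.76
  Denominator = 55 * 1000 * (8.2 x 10^-6) = 0.451
  R = 158.76 / 0.451 = 352.0 K

352.0 K


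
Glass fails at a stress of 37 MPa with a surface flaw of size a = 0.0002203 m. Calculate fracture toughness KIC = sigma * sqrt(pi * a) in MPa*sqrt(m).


Fracture toughness: KIC = sigma * sqrt(pi * a)
  pi * a = pi * 0.0002203 = 0.000692093
  sqrt(pi * a) = 0.026308
  KIC = 37 * 0.026308 = 0.973 MPa*sqrt(m)

0.973 MPa*sqrt(m)


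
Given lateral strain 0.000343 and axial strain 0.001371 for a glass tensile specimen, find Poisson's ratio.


Poisson's ratio: nu = lateral strain / axial strain
  nu = 0.000343 / 0.001371 = 0.2502

0.2502


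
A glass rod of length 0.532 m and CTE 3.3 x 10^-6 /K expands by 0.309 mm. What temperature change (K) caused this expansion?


Rearrange dL = alpha * L0 * dT for dT:
  dT = dL / (alpha * L0)
  dL (m) = 0.309 / 1000 = 0.000309
  dT = 0.000309 / ((3.3 x 10^-6) * 0.532) = 176.0 K

176.0 K


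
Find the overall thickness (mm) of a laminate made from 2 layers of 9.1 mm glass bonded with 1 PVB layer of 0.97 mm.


Total thickness = glass contribution + PVB contribution
  Glass: 2 * 9.1 = 18.2 mm
  PVB: 1 * 0.97 = 0.97 mm
  Total = 18.2 + 0.97 = 19.17 mm

19.17 mm


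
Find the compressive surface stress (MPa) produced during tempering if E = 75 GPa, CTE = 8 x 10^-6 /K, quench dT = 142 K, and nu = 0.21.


Tempering stress: sigma = E * alpha * dT / (1 - nu)
  E (MPa) = 75 * 1000 = 75000
  Numerator = 75000 * (8 x 10^-6) * 142 = 85.2
  Denominator = 1 - 0.21 = 0.79
  sigma = 85.2 / 0.79 = 107.8 MPa

107.8 MPa


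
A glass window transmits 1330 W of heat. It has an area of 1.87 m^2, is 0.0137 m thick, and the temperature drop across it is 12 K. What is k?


Fourier's law rearranged: k = Q * t / (A * dT)
  Numerator = 1330 * 0.0137 = 18.221
  Denominator = 1.87 * 12 = 22.44
  k = 18.221 / 22.44 = 0.812 W/mK

0.812 W/mK


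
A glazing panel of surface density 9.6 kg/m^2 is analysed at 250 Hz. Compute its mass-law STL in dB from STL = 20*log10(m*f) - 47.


Mass law: STL = 20 * log10(m * f) - 47
  m * f = 9.6 * 250 = 2400
  log10(2400) = 3.38021
  STL = 20 * 3.38021 - 47 = 67.6042 - 47 = 20.6 dB

20.6 dB


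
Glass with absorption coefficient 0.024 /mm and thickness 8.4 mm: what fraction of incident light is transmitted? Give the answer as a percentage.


Beer-Lambert law: T = exp(-alpha * thickness)
  exponent = -0.024 * 8.4 = -0.2016
  T = exp(-0.2016) = 0.8174
  Percentage = 0.8174 * 100 = 81.74%

81.74%


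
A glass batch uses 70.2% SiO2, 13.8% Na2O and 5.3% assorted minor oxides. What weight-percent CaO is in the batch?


Pieces sum to 100%:
  CaO = 100 - (SiO2 + Na2O + others)
  CaO = 100 - (70.2 + 13.8 + 5.3) = 10.7%

10.7%


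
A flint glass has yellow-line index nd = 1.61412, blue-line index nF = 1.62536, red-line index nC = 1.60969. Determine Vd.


Abbe number formula: Vd = (nd - 1) / (nF - nC)
  nd - 1 = 1.61412 - 1 = 0.61412
  nF - nC = 1.62536 - 1.60969 = 0.01567
  Vd = 0.61412 / 0.01567 = 39.19

39.19


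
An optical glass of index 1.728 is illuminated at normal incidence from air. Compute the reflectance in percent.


Fresnel reflectance at normal incidence:
  R = ((n - 1)/(n + 1))^2
  (n - 1)/(n + 1) = (1.728 - 1)/(1.728 + 1) = 0.266862
  R = 0.266862^2 = 0.0712153
  R(%) = 0.0712153 * 100 = 7.122%

7.122%


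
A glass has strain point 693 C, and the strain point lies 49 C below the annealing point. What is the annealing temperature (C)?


T_anneal = T_strain + gap:
  T_anneal = 693 + 49 = 742 C

742 C


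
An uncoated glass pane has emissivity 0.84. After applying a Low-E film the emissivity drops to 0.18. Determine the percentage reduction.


Percentage reduction = (1 - coated/uncoated) * 100
  Ratio = 0.18 / 0.84 = 0.2143
  Reduction = (1 - 0.2143) * 100 = 78.6%

78.6%


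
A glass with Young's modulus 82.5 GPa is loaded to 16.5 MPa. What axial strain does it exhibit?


Rearrange E = sigma / epsilon:
  epsilon = sigma / E
  E (MPa) = 82.5 * 1000 = 82500
  epsilon = 16.5 / 82500 = 0.0002

0.0002


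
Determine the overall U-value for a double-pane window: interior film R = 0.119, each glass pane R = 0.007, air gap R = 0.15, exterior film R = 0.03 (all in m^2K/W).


Total thermal resistance (series):
  R_total = R_in + R_glass + R_air + R_glass + R_out
  R_total = 0.119 + 0.007 + 0.15 + 0.007 + 0.03 = 0.313 m^2K/W
U-value = 1 / R_total = 1 / 0.313 = 3.195 W/m^2K

3.195 W/m^2K


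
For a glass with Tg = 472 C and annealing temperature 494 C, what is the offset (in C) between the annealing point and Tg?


Offset = T_anneal - Tg:
  offset = 494 - 472 = 22 C

22 C


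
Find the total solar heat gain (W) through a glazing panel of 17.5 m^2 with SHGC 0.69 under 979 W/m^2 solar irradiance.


Solar heat gain: Q = Area * SHGC * Irradiance
  Q = 17.5 * 0.69 * 979 = 11821.4 W

11821.4 W


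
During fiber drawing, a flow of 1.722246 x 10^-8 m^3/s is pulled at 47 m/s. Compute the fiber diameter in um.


Cross-sectional area from continuity:
  A = Q / v = 1.722246 x 10^-8 / 47 = 3.664353 x 10^-10 m^2
Diameter from circular cross-section:
  d = sqrt(4A / pi) * 10^6 (m -> um)
  d = sqrt(4 * 3.664353 x 10^-10 / pi) * 10^6 = 21.6 um

21.6 um


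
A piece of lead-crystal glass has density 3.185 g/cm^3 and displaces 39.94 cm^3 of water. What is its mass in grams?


Rearrange rho = m / V:
  m = rho * V
  m = 3.185 * 39.94 = 127.209 g

127.209 g


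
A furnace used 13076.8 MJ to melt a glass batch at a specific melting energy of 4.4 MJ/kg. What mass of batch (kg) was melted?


Rearrange E = m * s for m:
  m = E / s
  m = 13076.8 / 4.4 = 2972.0 kg

2972.0 kg


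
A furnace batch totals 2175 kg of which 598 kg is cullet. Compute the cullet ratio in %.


Cullet ratio = (cullet mass / total batch mass) * 100
  Ratio = 598 / 2175 * 100 = 27.49%

27.49%


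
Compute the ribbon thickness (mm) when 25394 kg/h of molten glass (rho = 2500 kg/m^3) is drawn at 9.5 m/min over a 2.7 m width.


Ribbon cross-section from mass balance:
  Volume rate = throughput / density = 25394 / 2500 = 10.1576 m^3/h
  thickness = volume rate / (speed * 60 * width), i.e.
  thickness = throughput / (60 * speed * width * density) * 1000
  thickness = 25394 / (60 * 9.5 * 2.7 * 2500) * 1000 = 6.6 mm

6.6 mm


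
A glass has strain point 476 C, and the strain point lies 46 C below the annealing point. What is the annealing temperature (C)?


T_anneal = T_strain + gap:
  T_anneal = 476 + 46 = 522 C

522 C


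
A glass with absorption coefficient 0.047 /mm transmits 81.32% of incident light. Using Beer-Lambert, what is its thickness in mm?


Rearrange T = exp(-alpha * thickness):
  thickness = -ln(T) / alpha
  T = 81.32/100 = 0.8132
  ln(T) = -0.20678
  -ln(T) = 0.20678
  thickness = 0.20678 / 0.047 = 4.4 mm

4.4 mm


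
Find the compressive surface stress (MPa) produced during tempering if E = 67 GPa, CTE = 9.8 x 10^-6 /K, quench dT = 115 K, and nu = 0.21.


Tempering stress: sigma = E * alpha * dT / (1 - nu)
  E (MPa) = 67 * 1000 = 67000
  Numerator = 67000 * (9.8 x 10^-6) * 115 = 75.509
  Denominator = 1 - 0.21 = 0.79
  sigma = 75.509 / 0.79 = 95.6 MPa

95.6 MPa


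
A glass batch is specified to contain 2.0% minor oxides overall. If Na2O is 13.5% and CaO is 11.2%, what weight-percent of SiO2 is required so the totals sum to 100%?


Known pieces sum to 100%:
  SiO2 = 100 - (others + Na2O + CaO)
  SiO2 = 100 - (2.0 + 13.5 + 11.2) = 73.3%

73.3%


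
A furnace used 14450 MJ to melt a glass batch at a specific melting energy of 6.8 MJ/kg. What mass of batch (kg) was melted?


Rearrange E = m * s for m:
  m = E / s
  m = 14450 / 6.8 = 2125.0 kg

2125.0 kg


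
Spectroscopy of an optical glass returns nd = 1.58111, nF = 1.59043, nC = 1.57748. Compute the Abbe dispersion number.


Abbe number formula: Vd = (nd - 1) / (nF - nC)
  nd - 1 = 1.58111 - 1 = 0.58111
  nF - nC = 1.59043 - 1.57748 = 0.01295
  Vd = 0.58111 / 0.01295 = 44.87

44.87


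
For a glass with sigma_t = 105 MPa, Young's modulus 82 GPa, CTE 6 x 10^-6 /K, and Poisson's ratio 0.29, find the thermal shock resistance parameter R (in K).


Thermal shock resistance: R = sigma * (1 - nu) / (E * alpha)
  Numerator = 105 * (1 - 0.29) = 74.55
  Denominator = 82 * 1000 * (6 x 10^-6) = 0.492
  R = 74.55 / 0.492 = 151.5 K

151.5 K


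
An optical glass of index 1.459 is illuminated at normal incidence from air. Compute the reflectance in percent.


Fresnel reflectance at normal incidence:
  R = ((n - 1)/(n + 1))^2
  (n - 1)/(n + 1) = (1.459 - 1)/(1.459 + 1) = 0.186661
  R = 0.186661^2 = 0.0348423
  R(%) = 0.0348423 * 100 = 3.484%

3.484%


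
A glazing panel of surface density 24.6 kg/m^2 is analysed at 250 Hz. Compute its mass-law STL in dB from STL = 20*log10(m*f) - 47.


Mass law: STL = 20 * log10(m * f) - 47
  m * f = 24.6 * 250 = 6150
  log10(6150) = 3.78888
  STL = 20 * 3.78888 - 47 = 75.7776 - 47 = 28.8 dB

28.8 dB


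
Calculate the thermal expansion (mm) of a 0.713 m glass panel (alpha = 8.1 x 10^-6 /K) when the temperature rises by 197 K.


Thermal expansion formula: dL = alpha * L0 * dT
  dL = (8.1 x 10^-6) * 0.713 * 197 = 0.00113773 m
Convert to mm: 0.00113773 * 1000 = 1.1377 mm

1.1377 mm


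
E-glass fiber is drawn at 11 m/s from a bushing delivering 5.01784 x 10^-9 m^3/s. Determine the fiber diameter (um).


Cross-sectional area from continuity:
  A = Q / v = 5.01784 x 10^-9 / 11 = 4.561673 x 10^-10 m^2
Diameter from circular cross-section:
  d = sqrt(4A / pi) * 10^6 (m -> um)
  d = sqrt(4 * 4.561673 x 10^-10 / pi) * 10^6 = 24.1 um

24.1 um


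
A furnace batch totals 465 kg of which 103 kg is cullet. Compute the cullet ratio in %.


Cullet ratio = (cullet mass / total batch mass) * 100
  Ratio = 103 / 465 * 100 = 22.15%

22.15%


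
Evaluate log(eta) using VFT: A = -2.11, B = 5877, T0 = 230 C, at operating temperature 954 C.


VFT equation: log(eta) = A + B / (T - T0)
  T - T0 = 954 - 230 = 724
  B / (T - T0) = 5877 / 724 = 8.117
  log(eta) = -2.11 + 8.117 = 6.007

6.007


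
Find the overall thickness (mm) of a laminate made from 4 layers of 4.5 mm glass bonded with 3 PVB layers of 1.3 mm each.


Total thickness = glass contribution + PVB contribution
  Glass: 4 * 4.5 = 18.0 mm
  PVB: 3 * 1.3 = 3.9 mm
  Total = 18.0 + 3.9 = 21.9 mm

21.9 mm


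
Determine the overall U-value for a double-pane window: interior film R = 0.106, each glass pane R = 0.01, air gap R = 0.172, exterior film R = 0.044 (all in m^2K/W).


Total thermal resistance (series):
  R_total = R_in + R_glass + R_air + R_glass + R_out
  R_total = 0.106 + 0.01 + 0.172 + 0.01 + 0.044 = 0.342 m^2K/W
U-value = 1 / R_total = 1 / 0.342 = 2.924 W/m^2K

2.924 W/m^2K


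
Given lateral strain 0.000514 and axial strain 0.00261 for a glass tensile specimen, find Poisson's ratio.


Poisson's ratio: nu = lateral strain / axial strain
  nu = 0.000514 / 0.00261 = 0.1969

0.1969


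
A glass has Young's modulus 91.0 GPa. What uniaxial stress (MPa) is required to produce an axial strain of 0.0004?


Rearrange E = sigma / epsilon:
  sigma = E * epsilon
  E (MPa) = 91.0 * 1000 = 91000
  sigma = 91000 * 0.0004 = 36.4 MPa

36.4 MPa


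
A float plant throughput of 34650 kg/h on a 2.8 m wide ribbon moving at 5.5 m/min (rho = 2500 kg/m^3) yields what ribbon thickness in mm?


Ribbon cross-section from mass balance:
  Volume rate = throughput / density = 34650 / 2500 = 13.86 m^3/h
  thickness = volume rate / (speed * 60 * width), i.e.
  thickness = throughput / (60 * speed * width * density) * 1000
  thickness = 34650 / (60 * 5.5 * 2.8 * 2500) * 1000 = 15.0 mm

15.0 mm


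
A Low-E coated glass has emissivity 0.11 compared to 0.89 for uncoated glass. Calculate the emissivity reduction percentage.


Percentage reduction = (1 - coated/uncoated) * 100
  Ratio = 0.11 / 0.89 = 0.1236
  Reduction = (1 - 0.1236) * 100 = 87.6%

87.6%


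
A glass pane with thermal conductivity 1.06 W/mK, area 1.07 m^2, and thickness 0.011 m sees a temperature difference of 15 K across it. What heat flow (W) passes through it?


Fourier's law: Q = k * A * dT / t
  Q = 1.06 * 1.07 * 15 / 0.011
  Q = 17.013 / 0.011 = 1546.6 W

1546.6 W


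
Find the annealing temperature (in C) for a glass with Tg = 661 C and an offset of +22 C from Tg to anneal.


The annealing temperature is Tg plus the offset:
  T_anneal = 661 + 22 = 683 C

683 C


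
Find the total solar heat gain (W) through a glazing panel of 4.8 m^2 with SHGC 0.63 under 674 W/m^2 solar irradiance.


Solar heat gain: Q = Area * SHGC * Irradiance
  Q = 4.8 * 0.63 * 674 = 2038.2 W

2038.2 W


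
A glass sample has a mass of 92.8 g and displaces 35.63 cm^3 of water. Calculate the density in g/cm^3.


Use the definition of density:
  rho = mass / volume
  rho = 92.8 / 35.63 = 2.605 g/cm^3

2.605 g/cm^3


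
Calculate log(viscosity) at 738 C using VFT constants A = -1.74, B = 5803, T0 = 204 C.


VFT equation: log(eta) = A + B / (T - T0)
  T - T0 = 738 - 204 = 534
  B / (T - T0) = 5803 / 534 = 10.867
  log(eta) = -1.74 + 10.867 = 9.127

9.127


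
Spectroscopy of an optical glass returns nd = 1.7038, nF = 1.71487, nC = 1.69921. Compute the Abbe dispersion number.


Abbe number formula: Vd = (nd - 1) / (nF - nC)
  nd - 1 = 1.7038 - 1 = 0.7038
  nF - nC = 1.71487 - 1.69921 = 0.01566
  Vd = 0.7038 / 0.01566 = 44.94

44.94


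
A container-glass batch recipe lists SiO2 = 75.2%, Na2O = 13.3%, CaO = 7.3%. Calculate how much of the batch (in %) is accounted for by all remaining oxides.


Sum the three major oxides:
  SiO2 + Na2O + CaO = 75.2 + 13.3 + 7.3 = 95.8%
Subtract from 100%:
  Others = 100 - 95.8 = 4.2%

4.2%


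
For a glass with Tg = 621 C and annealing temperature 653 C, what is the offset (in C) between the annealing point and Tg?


Offset = T_anneal - Tg:
  offset = 653 - 621 = 32 C

32 C


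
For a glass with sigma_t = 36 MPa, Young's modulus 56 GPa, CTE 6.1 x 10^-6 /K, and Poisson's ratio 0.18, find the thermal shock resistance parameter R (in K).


Thermal shock resistance: R = sigma * (1 - nu) / (E * alpha)
  Numerator = 36 * (1 - 0.18) = 29.52
  Denominator = 56 * 1000 * (6.1 x 10^-6) = 0.3416
  R = 29.52 / 0.3416 = 86.4 K

86.4 K


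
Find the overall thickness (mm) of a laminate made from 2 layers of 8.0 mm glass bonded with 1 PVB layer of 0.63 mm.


Total thickness = glass contribution + PVB contribution
  Glass: 2 * 8.0 = 16.0 mm
  PVB: 1 * 0.63 = 0.63 mm
  Total = 16.0 + 0.63 = 16.63 mm

16.63 mm


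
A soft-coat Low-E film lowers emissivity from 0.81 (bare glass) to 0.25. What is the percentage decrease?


Percentage reduction = (1 - coated/uncoated) * 100
  Ratio = 0.25 / 0.81 = 0.3086
  Reduction = (1 - 0.3086) * 100 = 69.1%

69.1%


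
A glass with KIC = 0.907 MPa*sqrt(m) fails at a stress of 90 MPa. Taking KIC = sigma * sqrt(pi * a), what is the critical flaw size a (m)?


Rearrange KIC = sigma * sqrt(pi * a):
  sqrt(pi * a) = KIC / sigma
  sqrt(pi * a) = 0.907 / 90 = 0.010078
  a = (KIC / sigma)^2 / pi
  a = 0.010078^2 / pi = 0.0000323 m

0.0000323 m


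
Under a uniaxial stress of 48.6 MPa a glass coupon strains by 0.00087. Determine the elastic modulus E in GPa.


Young's modulus: E = stress / strain
  E = 48.6 MPa / 0.00087 = 55862.07 MPa
Convert to GPa: 55862.07 / 1000 = 55.86 GPa

55.86 GPa


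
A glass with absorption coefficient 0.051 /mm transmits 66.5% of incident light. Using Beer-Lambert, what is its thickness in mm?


Rearrange T = exp(-alpha * thickness):
  thickness = -ln(T) / alpha
  T = 66.5/100 = 0.665
  ln(T) = -0.40797
  -ln(T) = 0.40797
  thickness = 0.40797 / 0.051 = 8.0 mm

8.0 mm


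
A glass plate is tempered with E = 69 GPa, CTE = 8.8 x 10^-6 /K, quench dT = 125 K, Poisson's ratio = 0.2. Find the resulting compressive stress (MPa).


Tempering stress: sigma = E * alpha * dT / (1 - nu)
  E (MPa) = 69 * 1000 = 69000
  Numerator = 69000 * (8.8 x 10^-6) * 125 = 75.9
  Denominator = 1 - 0.2 = 0.8
  sigma = 75.9 / 0.8 = 94.9 MPa

94.9 MPa


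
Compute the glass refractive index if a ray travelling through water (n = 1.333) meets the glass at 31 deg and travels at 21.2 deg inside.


Apply Snell's law: n1 * sin(theta1) = n2 * sin(theta2)
  n2 = n1 * sin(theta1) / sin(theta2)
  sin(31) = 0.515038
  sin(21.2) = 0.361625
  n2 = 1.333 * 0.515038 / 0.361625 = 1.8985

1.8985


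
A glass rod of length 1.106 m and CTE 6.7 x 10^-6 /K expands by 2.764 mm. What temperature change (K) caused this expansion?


Rearrange dL = alpha * L0 * dT for dT:
  dT = dL / (alpha * L0)
  dL (m) = 2.764 / 1000 = 0.002764
  dT = 0.002764 / ((6.7 x 10^-6) * 1.106) = 373.0 K

373.0 K


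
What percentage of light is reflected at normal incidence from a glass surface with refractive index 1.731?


Fresnel reflectance at normal incidence:
  R = ((n - 1)/(n + 1))^2
  (n - 1)/(n + 1) = (1.731 - 1)/(1.731 + 1) = 0.267668
  R = 0.267668^2 = 0.0716462
  R(%) = 0.0716462 * 100 = 7.165%

7.165%


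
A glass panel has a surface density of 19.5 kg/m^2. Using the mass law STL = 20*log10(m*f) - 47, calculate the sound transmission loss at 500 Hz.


Mass law: STL = 20 * log10(m * f) - 47
  m * f = 19.5 * 500 = 9750
  log10(9750) = 3.989
  STL = 20 * 3.989 - 47 = 79.78 - 47 = 32.8 dB

32.8 dB


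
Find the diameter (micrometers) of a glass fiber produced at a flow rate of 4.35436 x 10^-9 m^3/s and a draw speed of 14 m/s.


Cross-sectional area from continuity:
  A = Q / v = 4.35436 x 10^-9 / 14 = 3.110257 x 10^-10 m^2
Diameter from circular cross-section:
  d = sqrt(4A / pi) * 10^6 (m -> um)
  d = sqrt(4 * 3.110257 x 10^-10 / pi) * 10^6 = 19.9 um

19.9 um


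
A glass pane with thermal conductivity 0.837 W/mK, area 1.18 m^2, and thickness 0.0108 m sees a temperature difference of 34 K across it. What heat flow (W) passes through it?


Fourier's law: Q = k * A * dT / t
  Q = 0.837 * 1.18 * 34 / 0.0108
  Q = 33.58044 / 0.0108 = 3109.3 W

3109.3 W


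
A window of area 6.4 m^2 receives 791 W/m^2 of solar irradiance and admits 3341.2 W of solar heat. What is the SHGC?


Rearrange Q = Area * SHGC * Irradiance:
  SHGC = Q / (Area * Irradiance)
  SHGC = 3341.2 / (6.4 * 791) = 0.66

0.66


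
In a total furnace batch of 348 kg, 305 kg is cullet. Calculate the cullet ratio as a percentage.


Cullet ratio = (cullet mass / total batch mass) * 100
  Ratio = 305 / 348 * 100 = 87.64%

87.64%


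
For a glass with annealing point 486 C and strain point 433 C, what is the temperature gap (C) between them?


Gap = T_anneal - T_strain:
  gap = 486 - 433 = 53 C

53 C


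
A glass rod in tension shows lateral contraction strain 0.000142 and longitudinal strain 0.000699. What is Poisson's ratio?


Poisson's ratio: nu = lateral strain / axial strain
  nu = 0.000142 / 0.000699 = 0.2031

0.2031


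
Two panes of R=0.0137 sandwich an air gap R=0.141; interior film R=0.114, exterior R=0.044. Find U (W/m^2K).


Total thermal resistance (series):
  R_total = R_in + R_glass + R_air + R_glass + R_out
  R_total = 0.114 + 0.0137 + 0.141 + 0.0137 + 0.044 = 0.3264 m^2K/W
U-value = 1 / R_total = 1 / 0.3264 = 3.064 W/m^2K

3.064 W/m^2K


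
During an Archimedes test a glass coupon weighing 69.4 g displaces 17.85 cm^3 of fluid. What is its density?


Use the definition of density:
  rho = mass / volume
  rho = 69.4 / 17.85 = 3.888 g/cm^3

3.888 g/cm^3


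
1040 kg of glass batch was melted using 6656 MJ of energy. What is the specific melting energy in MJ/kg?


Rearrange E = m * s for s:
  s = E / m
  s = 6656 / 1040 = 6.4 MJ/kg

6.4 MJ/kg


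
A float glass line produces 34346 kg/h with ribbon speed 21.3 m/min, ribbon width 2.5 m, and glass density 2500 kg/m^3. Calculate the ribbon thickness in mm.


Ribbon cross-section from mass balance:
  Volume rate = throughput / density = 34346 / 2500 = 13.7384 m^3/h
  thickness = volume rate / (speed * 60 * width), i.e.
  thickness = throughput / (60 * speed * width * density) * 1000
  thickness = 34346 / (60 * 21.3 * 2.5 * 2500) * 1000 = 4.3 mm

4.3 mm


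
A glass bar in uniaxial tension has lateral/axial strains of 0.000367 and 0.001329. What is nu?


Poisson's ratio: nu = lateral strain / axial strain
  nu = 0.000367 / 0.001329 = 0.2761

0.2761


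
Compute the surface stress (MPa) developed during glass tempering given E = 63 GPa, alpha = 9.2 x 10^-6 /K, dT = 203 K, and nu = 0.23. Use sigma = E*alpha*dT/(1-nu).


Tempering stress: sigma = E * alpha * dT / (1 - nu)
  E (MPa) = 63 * 1000 = 63000
  Numerator = 63000 * (9.2 x 10^-6) * 203 = 117.6588
  Denominator = 1 - 0.23 = 0.77
  sigma = 117.6588 / 0.77 = 152.8 MPa

152.8 MPa


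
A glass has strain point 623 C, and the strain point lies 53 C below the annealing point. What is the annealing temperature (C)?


T_anneal = T_strain + gap:
  T_anneal = 623 + 53 = 676 C

676 C


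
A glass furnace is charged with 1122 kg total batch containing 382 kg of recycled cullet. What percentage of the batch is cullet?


Cullet ratio = (cullet mass / total batch mass) * 100
  Ratio = 382 / 1122 * 100 = 34.05%

34.05%


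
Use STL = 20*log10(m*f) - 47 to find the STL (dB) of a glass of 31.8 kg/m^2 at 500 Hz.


Mass law: STL = 20 * log10(m * f) - 47
  m * f = 31.8 * 500 = 15900
  log10(15900) = 4.2014
  STL = 20 * 4.2014 - 47 = 84.028 - 47 = 37.0 dB

37.0 dB


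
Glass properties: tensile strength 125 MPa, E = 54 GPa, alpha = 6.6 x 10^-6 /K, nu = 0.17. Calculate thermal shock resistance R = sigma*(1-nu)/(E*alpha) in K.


Thermal shock resistance: R = sigma * (1 - nu) / (E * alpha)
  Numerator = 125 * (1 - 0.17) = 103.75
  Denominator = 54 * 1000 * (6.6 x 10^-6) = 0.3564
  R = 103.75 / 0.3564 = 291.1 K

291.1 K


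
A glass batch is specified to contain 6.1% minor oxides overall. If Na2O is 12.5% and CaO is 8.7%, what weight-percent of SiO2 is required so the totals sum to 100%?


Known pieces sum to 100%:
  SiO2 = 100 - (others + Na2O + CaO)
  SiO2 = 100 - (6.1 + 12.5 + 8.7) = 72.7%

72.7%


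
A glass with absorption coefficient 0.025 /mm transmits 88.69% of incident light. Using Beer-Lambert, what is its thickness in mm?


Rearrange T = exp(-alpha * thickness):
  thickness = -ln(T) / alpha
  T = 88.69/100 = 0.8869
  ln(T) = -0.12002
  -ln(T) = 0.12002
  thickness = 0.12002 / 0.025 = 4.8 mm

4.8 mm


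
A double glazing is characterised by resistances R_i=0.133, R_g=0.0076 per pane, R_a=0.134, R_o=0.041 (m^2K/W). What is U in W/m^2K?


Total thermal resistance (series):
  R_total = R_in + R_glass + R_air + R_glass + R_out
  R_total = 0.133 + 0.0076 + 0.134 + 0.0076 + 0.041 = 0.3232 m^2K/W
U-value = 1 / R_total = 1 / 0.3232 = 3.094 W/m^2K

3.094 W/m^2K


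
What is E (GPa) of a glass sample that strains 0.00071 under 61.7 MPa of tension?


Young's modulus: E = stress / strain
  E = 61.7 MPa / 0.00071 = 86901.41 MPa
Convert to GPa: 86901.41 / 1000 = 86.9 GPa

86.9 GPa


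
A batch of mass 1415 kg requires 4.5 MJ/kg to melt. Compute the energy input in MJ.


Total energy = mass * specific energy
  E = 1415 * 4.5 = 6367.5 MJ

6367.5 MJ


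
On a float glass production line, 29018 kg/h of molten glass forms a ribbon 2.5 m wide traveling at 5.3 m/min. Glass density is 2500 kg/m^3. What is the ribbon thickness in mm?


Ribbon cross-section from mass balance:
  Volume rate = throughput / density = 29018 / 2500 = 11.6072 m^3/h
  thickness = volume rate / (speed * 60 * width), i.e.
  thickness = throughput / (60 * speed * width * density) * 1000
  thickness = 29018 / (60 * 5.3 * 2.5 * 2500) * 1000 = 14.6 mm

14.6 mm


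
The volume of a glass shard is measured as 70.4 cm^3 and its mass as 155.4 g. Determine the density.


Use the definition of density:
  rho = mass / volume
  rho = 155.4 / 70.4 = 2.207 g/cm^3

2.207 g/cm^3


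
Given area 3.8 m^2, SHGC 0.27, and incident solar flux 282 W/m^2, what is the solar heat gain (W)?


Solar heat gain: Q = Area * SHGC * Irradiance
  Q = 3.8 * 0.27 * 282 = 289.3 W

289.3 W


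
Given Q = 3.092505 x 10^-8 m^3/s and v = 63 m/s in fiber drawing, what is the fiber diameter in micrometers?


Cross-sectional area from continuity:
  A = Q / v = 3.092505 x 10^-8 / 63 = 4.908738 x 10^-10 m^2
Diameter from circular cross-section:
  d = sqrt(4A / pi) * 10^6 (m -> um)
  d = sqrt(4 * 4.908738 x 10^-10 / pi) * 10^6 = 25.0 um

25.0 um


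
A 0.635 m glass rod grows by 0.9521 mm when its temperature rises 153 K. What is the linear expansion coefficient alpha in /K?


Rearrange dL = alpha * L0 * dT for alpha:
  alpha = dL / (L0 * dT)
  alpha = (0.9521 / 1000) / (0.635 * 153) = 0.0000098 /K = 9.8 x 10^-6 /K

9.8 x 10^-6 /K


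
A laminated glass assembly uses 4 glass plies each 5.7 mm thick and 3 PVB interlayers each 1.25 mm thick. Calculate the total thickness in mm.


Total thickness = glass contribution + PVB contribution
  Glass: 4 * 5.7 = 22.8 mm
  PVB: 3 * 1.25 = 3.75 mm
  Total = 22.8 + 3.75 = 26.55 mm

26.55 mm


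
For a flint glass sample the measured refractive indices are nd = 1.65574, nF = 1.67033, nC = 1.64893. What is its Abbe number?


Abbe number formula: Vd = (nd - 1) / (nF - nC)
  nd - 1 = 1.65574 - 1 = 0.65574
  nF - nC = 1.67033 - 1.64893 = 0.0214
  Vd = 0.65574 / 0.0214 = 30.64

30.64


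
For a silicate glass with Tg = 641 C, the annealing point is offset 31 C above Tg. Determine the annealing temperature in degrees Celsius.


The annealing temperature is Tg plus the offset:
  T_anneal = 641 + 31 = 672 C

672 C


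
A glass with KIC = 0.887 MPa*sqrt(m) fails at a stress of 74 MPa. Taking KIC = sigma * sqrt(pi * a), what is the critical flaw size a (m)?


Rearrange KIC = sigma * sqrt(pi * a):
  sqrt(pi * a) = KIC / sigma
  sqrt(pi * a) = 0.887 / 74 = 0.011986
  a = (KIC / sigma)^2 / pi
  a = 0.011986^2 / pi = 0.0000457 m

0.0000457 m


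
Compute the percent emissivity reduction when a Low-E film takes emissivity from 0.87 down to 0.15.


Percentage reduction = (1 - coated/uncoated) * 100
  Ratio = 0.15 / 0.87 = 0.1724
  Reduction = (1 - 0.1724) * 100 = 82.8%

82.8%


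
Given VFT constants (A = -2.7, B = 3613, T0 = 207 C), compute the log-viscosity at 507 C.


VFT equation: log(eta) = A + B / (T - T0)
  T - T0 = 507 - 207 = 300
  B / (T - T0) = 3613 / 300 = 12.043
  log(eta) = -2.7 + 12.043 = 9.343

9.343


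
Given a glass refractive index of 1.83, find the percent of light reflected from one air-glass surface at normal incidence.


Fresnel reflectance at normal incidence:
  R = ((n - 1)/(n + 1))^2
  (n - 1)/(n + 1) = (1.83 - 1)/(1.83 + 1) = 0.293286
  R = 0.293286^2 = 0.0860167
  R(%) = 0.0860167 * 100 = 8.602%

8.602%


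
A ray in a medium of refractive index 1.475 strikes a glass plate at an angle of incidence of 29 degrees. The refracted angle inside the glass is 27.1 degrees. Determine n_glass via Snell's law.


Apply Snell's law: n1 * sin(theta1) = n2 * sin(theta2)
  n2 = n1 * sin(theta1) / sin(theta2)
  sin(29) = 0.48481
  sin(27.1) = 0.455545
  n2 = 1.475 * 0.48481 / 0.455545 = 1.5698

1.5698


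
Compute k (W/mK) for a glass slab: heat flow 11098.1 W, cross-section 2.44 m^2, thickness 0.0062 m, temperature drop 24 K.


Fourier's law rearranged: k = Q * t / (A * dT)
  Numerator = 11098.1 * 0.0062 = 68.80822
  Denominator = 2.44 * 24 = 58.56
  k = 68.80822 / 58.56 = 1.175 W/mK

1.175 W/mK


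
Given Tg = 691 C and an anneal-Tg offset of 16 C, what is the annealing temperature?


The annealing temperature is Tg plus the offset:
  T_anneal = 691 + 16 = 707 C

707 C


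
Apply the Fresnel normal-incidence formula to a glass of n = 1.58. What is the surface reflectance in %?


Fresnel reflectance at normal incidence:
  R = ((n - 1)/(n + 1))^2
  (n - 1)/(n + 1) = (1.58 - 1)/(1.58 + 1) = 0.224806
  R = 0.224806^2 = 0.0505377
  R(%) = 0.0505377 * 100 = 5.054%

5.054%


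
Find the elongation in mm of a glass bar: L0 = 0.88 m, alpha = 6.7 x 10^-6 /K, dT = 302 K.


Thermal expansion formula: dL = alpha * L0 * dT
  dL = (6.7 x 10^-6) * 0.88 * 302 = 0.00178059 m
Convert to mm: 0.00178059 * 1000 = 1.7806 mm

1.7806 mm


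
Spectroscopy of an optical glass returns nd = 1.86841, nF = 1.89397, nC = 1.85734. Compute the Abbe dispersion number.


Abbe number formula: Vd = (nd - 1) / (nF - nC)
  nd - 1 = 1.86841 - 1 = 0.86841
  nF - nC = 1.89397 - 1.85734 = 0.03663
  Vd = 0.86841 / 0.03663 = 23.71

23.71


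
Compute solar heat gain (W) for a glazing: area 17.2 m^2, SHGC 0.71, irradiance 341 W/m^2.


Solar heat gain: Q = Area * SHGC * Irradiance
  Q = 17.2 * 0.71 * 341 = 4164.3 W

4164.3 W


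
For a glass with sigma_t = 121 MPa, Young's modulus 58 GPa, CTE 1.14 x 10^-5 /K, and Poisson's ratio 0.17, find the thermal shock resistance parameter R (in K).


Thermal shock resistance: R = sigma * (1 - nu) / (E * alpha)
  Numerator = 121 * (1 - 0.17) = 100.43
  Denominator = 58 * 1000 * (1.14 x 10^-5) = 0.6612
  R = 100.43 / 0.6612 = 151.9 K

151.9 K


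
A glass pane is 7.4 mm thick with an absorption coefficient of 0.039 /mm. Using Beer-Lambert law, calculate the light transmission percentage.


Beer-Lambert law: T = exp(-alpha * thickness)
  exponent = -0.039 * 7.4 = -0.2886
  T = exp(-0.2886) = 0.7493
  Percentage = 0.7493 * 100 = 74.93%

74.93%


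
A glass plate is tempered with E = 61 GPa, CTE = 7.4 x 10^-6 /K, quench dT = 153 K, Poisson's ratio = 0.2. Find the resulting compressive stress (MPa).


Tempering stress: sigma = E * alpha * dT / (1 - nu)
  E (MPa) = 61 * 1000 = 61000
  Numerator = 61000 * (7.4 x 10^-6) * 153 = 69.0642
  Denominator = 1 - 0.2 = 0.8
  sigma = 69.0642 / 0.8 = 86.3 MPa

86.3 MPa


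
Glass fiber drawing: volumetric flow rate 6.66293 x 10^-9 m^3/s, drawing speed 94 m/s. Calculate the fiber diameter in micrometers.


Cross-sectional area from continuity:
  A = Q / v = 6.66293 x 10^-9 / 94 = 7.088223 x 10^-11 m^2
Diameter from circular cross-section:
  d = sqrt(4A / pi) * 10^6 (m -> um)
  d = sqrt(4 * 7.088223 x 10^-11 / pi) * 10^6 = 9.5 um

9.5 um


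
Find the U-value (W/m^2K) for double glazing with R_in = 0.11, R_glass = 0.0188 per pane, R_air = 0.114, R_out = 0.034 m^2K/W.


Total thermal resistance (series):
  R_total = R_in + R_glass + R_air + R_glass + R_out
  R_total = 0.11 + 0.0188 + 0.114 + 0.0188 + 0.034 = 0.2956 m^2K/W
U-value = 1 / R_total = 1 / 0.2956 = 3.383 W/m^2K

3.383 W/m^2K
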